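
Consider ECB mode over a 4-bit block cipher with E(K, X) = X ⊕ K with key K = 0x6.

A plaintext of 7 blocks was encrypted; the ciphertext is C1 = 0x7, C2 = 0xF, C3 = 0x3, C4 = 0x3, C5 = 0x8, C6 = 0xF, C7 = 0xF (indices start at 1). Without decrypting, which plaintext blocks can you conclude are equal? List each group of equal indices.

P2 = P6 = P7; P3 = P4

ECB encrypts each block independently with the same key, so equal ciphertext blocks imply equal plaintext blocks.
C2 = C6 = C7 = 0xF, so P2 = P6 = P7.
C3 = C4 = 0x3, so P3 = P4.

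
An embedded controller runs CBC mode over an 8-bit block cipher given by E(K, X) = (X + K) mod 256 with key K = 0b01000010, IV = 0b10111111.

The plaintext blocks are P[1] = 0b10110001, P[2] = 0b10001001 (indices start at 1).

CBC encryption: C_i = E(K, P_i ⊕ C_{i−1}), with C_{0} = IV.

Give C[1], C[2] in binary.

C[1] = 0b01010000, C[2] = 0b00011011

C[1]: P[1] ⊕ 0b10111111 = 0b00001110; E(K, 0b00001110) = 0b01010000.
C[2]: P[2] ⊕ 0b01010000 = 0b11011001; E(K, 0b11011001) = 0b00011011.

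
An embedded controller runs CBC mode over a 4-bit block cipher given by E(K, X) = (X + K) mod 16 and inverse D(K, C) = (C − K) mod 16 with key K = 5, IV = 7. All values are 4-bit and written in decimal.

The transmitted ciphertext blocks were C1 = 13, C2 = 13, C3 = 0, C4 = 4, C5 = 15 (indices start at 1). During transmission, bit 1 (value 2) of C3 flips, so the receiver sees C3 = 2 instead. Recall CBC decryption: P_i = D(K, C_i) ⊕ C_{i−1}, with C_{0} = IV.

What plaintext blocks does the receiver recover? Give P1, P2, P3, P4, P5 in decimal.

Only C3 changed, to 2. In CBC, a change in C_i garbles P_i and flips the same bit in P_{i+1}. Decrypting the received ciphertext:
P1: D(K, 13) = 8; 8 ⊕ 7 = 15.
P2: D(K, 13) = 8; 8 ⊕ 13 = 5.
P3: D(K, 2) = 13; 13 ⊕ 13 = 0.
P4: D(K, 4) = 15; 15 ⊕ 2 = 13.
P5: D(K, 15) = 10; 10 ⊕ 4 = 14.
Blocks that differ from the original plaintext: P3, P4.

P1 = 15, P2 = 5, P3 = 0, P4 = 13, P5 = 14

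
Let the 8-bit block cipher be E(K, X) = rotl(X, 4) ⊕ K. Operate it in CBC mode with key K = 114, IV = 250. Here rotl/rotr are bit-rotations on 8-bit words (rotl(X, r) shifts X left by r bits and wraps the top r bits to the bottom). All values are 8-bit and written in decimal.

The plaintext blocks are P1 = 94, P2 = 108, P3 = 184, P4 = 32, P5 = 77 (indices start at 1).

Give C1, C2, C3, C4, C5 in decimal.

CBC encryption: C_i = E(K, P_i ⊕ C_{i−1}), with C_{0} = IV.
C1: P1 ⊕ 250 = 164; E(K, 164) = 56.
C2: P2 ⊕ 56 = 84; E(K, 84) = 55.
C3: P3 ⊕ 55 = 143; E(K, 143) = 138.
C4: P4 ⊕ 138 = 170; E(K, 170) = 216.
C5: P5 ⊕ 216 = 149; E(K, 149) = 43.

C1 = 56, C2 = 55, C3 = 138, C4 = 216, C5 = 43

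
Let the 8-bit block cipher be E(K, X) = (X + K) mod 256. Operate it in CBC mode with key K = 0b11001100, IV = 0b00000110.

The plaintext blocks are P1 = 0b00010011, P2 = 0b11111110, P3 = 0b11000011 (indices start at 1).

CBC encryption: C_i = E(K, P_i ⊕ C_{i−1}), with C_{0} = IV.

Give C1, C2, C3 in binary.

C1 = 0b11100001, C2 = 0b11101011, C3 = 0b11110100

C1: P1 ⊕ 0b00000110 = 0b00010101; E(K, 0b00010101) = 0b11100001.
C2: P2 ⊕ 0b11100001 = 0b00011111; E(K, 0b00011111) = 0b11101011.
C3: P3 ⊕ 0b11101011 = 0b00101000; E(K, 0b00101000) = 0b11110100.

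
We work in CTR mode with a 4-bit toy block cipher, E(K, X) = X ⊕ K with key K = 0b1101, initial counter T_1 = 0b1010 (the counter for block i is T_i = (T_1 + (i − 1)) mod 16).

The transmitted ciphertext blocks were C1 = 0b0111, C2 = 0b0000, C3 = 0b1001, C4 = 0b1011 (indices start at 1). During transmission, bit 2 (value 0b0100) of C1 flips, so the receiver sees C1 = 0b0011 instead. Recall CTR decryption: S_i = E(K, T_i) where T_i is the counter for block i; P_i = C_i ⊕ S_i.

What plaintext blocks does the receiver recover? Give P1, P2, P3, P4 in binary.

Only C1 changed, to 0b0011. In CTR, a change in C_i flips the same bit in P_i only; the keystream is unaffected. Decrypting the received ciphertext:
P1: T = 0b1010, S = E(K, T) = 0b0111; 0b0011 ⊕ 0b0111 = 0b0100.
P2: T = 0b1011, S = E(K, T) = 0b0110; 0b0000 ⊕ 0b0110 = 0b0110.
P3: T = 0b1100, S = E(K, T) = 0b0001; 0b1001 ⊕ 0b0001 = 0b1000.
P4: T = 0b1101, S = E(K, T) = 0b0000; 0b1011 ⊕ 0b0000 = 0b1011.
Blocks that differ from the original plaintext: P1.

P1 = 0b0100, P2 = 0b0110, P3 = 0b1000, P4 = 0b1011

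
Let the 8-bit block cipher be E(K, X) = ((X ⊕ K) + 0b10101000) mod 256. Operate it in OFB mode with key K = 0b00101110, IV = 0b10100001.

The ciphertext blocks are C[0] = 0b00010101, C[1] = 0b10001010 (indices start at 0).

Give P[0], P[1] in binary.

P[0] = 0b00100010, P[1] = 0b01001011

OFB decryption: S_i = E(K, S_{i−1}) with S_{−1} = IV; P_i = C_i ⊕ S_i.
P[0]: S = E(K, 0b10100001) = 0b00110111; 0b00010101 ⊕ 0b00110111 = 0b00100010.
P[1]: S = E(K, 0b00110111) = 0b11000001; 0b10001010 ⊕ 0b11000001 = 0b01001011.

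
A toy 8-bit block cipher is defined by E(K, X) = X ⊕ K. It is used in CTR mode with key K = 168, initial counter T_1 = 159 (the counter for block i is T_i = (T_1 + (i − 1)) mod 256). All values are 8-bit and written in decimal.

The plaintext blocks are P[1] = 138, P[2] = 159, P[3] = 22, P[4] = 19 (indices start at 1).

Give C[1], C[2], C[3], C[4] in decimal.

C[1] = 189, C[2] = 151, C[3] = 31, C[4] = 25

CTR encryption: S_i = E(K, T_i) where T_i is the counter for block i; C_i = P_i ⊕ S_i.
C[1]: T = 159, S = E(K, T) = 55; 138 ⊕ 55 = 189.
C[2]: T = 160, S = E(K, T) = 8; 159 ⊕ 8 = 151.
C[3]: T = 161, S = E(K, T) = 9; 22 ⊕ 9 = 31.
C[4]: T = 162, S = E(K, T) = 10; 19 ⊕ 10 = 25.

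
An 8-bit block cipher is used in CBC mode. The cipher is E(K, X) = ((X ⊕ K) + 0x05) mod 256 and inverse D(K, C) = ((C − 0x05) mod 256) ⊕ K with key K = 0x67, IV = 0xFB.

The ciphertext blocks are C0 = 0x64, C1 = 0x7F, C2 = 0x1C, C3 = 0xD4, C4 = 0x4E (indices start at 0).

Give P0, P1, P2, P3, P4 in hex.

CBC decryption: P_i = D(K, C_i) ⊕ C_{i−1}, with C_{−1} = IV.
P0: D(K, 0x64) = 0x38; 0x38 ⊕ 0xFB = 0xC3.
P1: D(K, 0x7F) = 0x1D; 0x1D ⊕ 0x64 = 0x79.
P2: D(K, 0x1C) = 0x70; 0x70 ⊕ 0x7F = 0x0F.
P3: D(K, 0xD4) = 0xA8; 0xA8 ⊕ 0x1C = 0xB4.
P4: D(K, 0x4E) = 0x2E; 0x2E ⊕ 0xD4 = 0xFA.

P0 = 0xC3, P1 = 0x79, P2 = 0x0F, P3 = 0xB4, P4 = 0xFA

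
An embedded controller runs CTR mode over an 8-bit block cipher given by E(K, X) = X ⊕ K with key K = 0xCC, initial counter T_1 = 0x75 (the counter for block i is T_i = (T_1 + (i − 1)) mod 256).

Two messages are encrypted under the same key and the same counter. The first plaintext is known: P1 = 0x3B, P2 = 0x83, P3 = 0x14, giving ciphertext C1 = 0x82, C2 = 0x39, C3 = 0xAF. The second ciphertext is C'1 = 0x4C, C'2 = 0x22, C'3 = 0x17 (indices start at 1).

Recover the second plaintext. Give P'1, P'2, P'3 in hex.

P'1 = 0xF5, P'2 = 0x98, P'3 = 0xAC

In CTR with a reused counter, both messages share the same keystream S_i, so C_i ⊕ C'_i = P_i ⊕ P'_i and thus P'_i = P_i ⊕ C_i ⊕ C'_i.
P'1: 0x3B ⊕ 0x82 ⊕ 0x4C = 0xF5.
P'2: 0x83 ⊕ 0x39 ⊕ 0x22 = 0x98.
P'3: 0x14 ⊕ 0xAF ⊕ 0x17 = 0xAC.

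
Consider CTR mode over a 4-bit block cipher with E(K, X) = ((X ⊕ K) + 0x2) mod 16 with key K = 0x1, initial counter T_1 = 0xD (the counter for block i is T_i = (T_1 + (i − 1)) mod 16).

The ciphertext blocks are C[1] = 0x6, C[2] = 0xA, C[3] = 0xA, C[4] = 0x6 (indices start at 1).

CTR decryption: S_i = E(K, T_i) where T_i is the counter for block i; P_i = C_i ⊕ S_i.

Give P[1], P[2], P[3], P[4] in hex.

P[1]: T = 0xD, S = E(K, T) = 0xE; 0x6 ⊕ 0xE = 0x8.
P[2]: T = 0xE, S = E(K, T) = 0x1; 0xA ⊕ 0x1 = 0xB.
P[3]: T = 0xF, S = E(K, T) = 0x0; 0xA ⊕ 0x0 = 0xA.
P[4]: T = 0x0, S = E(K, T) = 0x3; 0x6 ⊕ 0x3 = 0x5.

P[1] = 0x8, P[2] = 0xB, P[3] = 0xA, P[4] = 0x5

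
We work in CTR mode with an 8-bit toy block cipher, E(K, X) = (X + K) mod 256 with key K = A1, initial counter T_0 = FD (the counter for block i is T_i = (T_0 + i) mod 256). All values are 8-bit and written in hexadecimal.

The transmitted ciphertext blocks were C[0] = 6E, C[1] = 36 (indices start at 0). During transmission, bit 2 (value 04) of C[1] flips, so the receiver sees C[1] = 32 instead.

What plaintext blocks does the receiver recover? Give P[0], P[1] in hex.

P[0] = F0, P[1] = AD

CTR decryption: S_i = E(K, T_i) where T_i is the counter for block i; P_i = C_i ⊕ S_i.
Only C[1] changed, to 32. In CTR, a change in C_i flips the same bit in P_i only; the keystream is unaffected. Decrypting the received ciphertext:
P[0]: T = FD, S = E(K, T) = 9E; 6E ⊕ 9E = F0.
P[1]: T = FE, S = E(K, T) = 9F; 32 ⊕ 9F = AD.
Blocks that differ from the original plaintext: P[1].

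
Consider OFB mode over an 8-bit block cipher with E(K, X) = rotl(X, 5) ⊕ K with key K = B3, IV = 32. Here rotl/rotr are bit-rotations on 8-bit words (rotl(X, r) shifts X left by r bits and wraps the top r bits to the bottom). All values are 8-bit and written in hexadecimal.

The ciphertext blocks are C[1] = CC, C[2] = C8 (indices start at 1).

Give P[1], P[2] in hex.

OFB decryption: S_i = E(K, S_{i−1}) with S_{0} = IV; P_i = C_i ⊕ S_i.
P[1]: S = E(K, 32) = F5; CC ⊕ F5 = 39.
P[2]: S = E(K, F5) = 0D; C8 ⊕ 0D = C5.

P[1] = 39, P[2] = C5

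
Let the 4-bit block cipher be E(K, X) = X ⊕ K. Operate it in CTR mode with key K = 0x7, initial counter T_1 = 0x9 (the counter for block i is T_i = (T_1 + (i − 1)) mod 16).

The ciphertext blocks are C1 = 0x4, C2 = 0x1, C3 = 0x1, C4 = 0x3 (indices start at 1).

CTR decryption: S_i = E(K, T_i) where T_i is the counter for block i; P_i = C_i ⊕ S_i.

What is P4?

P4: T = 0xC, S = E(K, T) = 0xB; 0x3 ⊕ 0xB = 0x8.

P4 = 0x8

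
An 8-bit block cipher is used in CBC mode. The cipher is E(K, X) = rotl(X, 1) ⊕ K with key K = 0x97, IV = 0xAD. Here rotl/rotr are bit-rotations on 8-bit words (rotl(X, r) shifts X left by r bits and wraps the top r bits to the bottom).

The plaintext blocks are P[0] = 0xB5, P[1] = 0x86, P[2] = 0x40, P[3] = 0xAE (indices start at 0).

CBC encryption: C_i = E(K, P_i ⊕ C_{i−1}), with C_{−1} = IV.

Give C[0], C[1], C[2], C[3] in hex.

C[0]: P[0] ⊕ 0xAD = 0x18; E(K, 0x18) = 0xA7.
C[1]: P[1] ⊕ 0xA7 = 0x21; E(K, 0x21) = 0xD5.
C[2]: P[2] ⊕ 0xD5 = 0x95; E(K, 0x95) = 0xBC.
C[3]: P[3] ⊕ 0xBC = 0x12; E(K, 0x12) = 0xB3.

C[0] = 0xA7, C[1] = 0xD5, C[2] = 0xBC, C[3] = 0xB3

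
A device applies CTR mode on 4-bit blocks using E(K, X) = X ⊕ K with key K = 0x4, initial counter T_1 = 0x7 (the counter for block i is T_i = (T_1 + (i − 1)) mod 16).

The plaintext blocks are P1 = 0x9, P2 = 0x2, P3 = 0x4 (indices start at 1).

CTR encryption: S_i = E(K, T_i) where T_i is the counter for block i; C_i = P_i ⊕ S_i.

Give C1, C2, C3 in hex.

C1: T = 0x7, S = E(K, T) = 0x3; 0x9 ⊕ 0x3 = 0xA.
C2: T = 0x8, S = E(K, T) = 0xC; 0x2 ⊕ 0xC = 0xE.
C3: T = 0x9, S = E(K, T) = 0xD; 0x4 ⊕ 0xD = 0x9.

C1 = 0xA, C2 = 0xE, C3 = 0x9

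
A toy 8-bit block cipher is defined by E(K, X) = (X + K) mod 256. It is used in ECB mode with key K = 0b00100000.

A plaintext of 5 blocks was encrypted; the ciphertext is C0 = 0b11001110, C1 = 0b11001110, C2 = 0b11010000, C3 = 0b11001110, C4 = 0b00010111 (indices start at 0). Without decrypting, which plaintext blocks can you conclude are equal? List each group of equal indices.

P0 = P1 = P3

ECB encrypts each block independently with the same key, so equal ciphertext blocks imply equal plaintext blocks.
C0 = C1 = C3 = 0b11001110, so P0 = P1 = P3.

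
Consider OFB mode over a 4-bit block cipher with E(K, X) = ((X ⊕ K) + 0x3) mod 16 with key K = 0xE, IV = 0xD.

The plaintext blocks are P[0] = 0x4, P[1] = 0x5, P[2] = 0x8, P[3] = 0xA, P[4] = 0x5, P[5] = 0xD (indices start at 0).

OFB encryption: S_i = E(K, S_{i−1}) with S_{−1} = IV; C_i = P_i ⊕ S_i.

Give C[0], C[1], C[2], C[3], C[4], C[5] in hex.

C[0] = 0x2, C[1] = 0xE, C[2] = 0x0, C[3] = 0x3, C[4] = 0xF, C[5] = 0xA

C[0]: S = E(K, 0xD) = 0x6; 0x4 ⊕ 0x6 = 0x2.
C[1]: S = E(K, 0x6) = 0xB; 0x5 ⊕ 0xB = 0xE.
C[2]: S = E(K, 0xB) = 0x8; 0x8 ⊕ 0x8 = 0x0.
C[3]: S = E(K, 0x8) = 0x9; 0xA ⊕ 0x9 = 0x3.
C[4]: S = E(K, 0x9) = 0xA; 0x5 ⊕ 0xA = 0xF.
C[5]: S = E(K, 0xA) = 0x7; 0xD ⊕ 0x7 = 0xA.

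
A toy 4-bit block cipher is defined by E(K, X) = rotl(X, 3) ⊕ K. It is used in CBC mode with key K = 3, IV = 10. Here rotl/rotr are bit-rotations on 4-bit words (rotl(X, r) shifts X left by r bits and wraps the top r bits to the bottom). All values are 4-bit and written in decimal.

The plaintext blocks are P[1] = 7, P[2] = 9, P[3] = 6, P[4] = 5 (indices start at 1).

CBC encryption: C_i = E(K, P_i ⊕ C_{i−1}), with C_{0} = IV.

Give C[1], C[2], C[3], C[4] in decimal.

C[1]: P[1] ⊕ 10 = 13; E(K, 13) = 13.
C[2]: P[2] ⊕ 13 = 4; E(K, 4) = 1.
C[3]: P[3] ⊕ 1 = 7; E(K, 7) = 8.
C[4]: P[4] ⊕ 8 = 13; E(K, 13) = 13.

C[1] = 13, C[2] = 1, C[3] = 8, C[4] = 13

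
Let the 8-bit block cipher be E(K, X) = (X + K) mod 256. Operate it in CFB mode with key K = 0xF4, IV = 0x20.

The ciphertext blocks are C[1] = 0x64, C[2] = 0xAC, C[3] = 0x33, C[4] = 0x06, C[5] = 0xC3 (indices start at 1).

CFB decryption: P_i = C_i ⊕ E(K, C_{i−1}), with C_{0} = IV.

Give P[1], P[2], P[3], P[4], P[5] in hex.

P[1] = 0x70, P[2] = 0xF4, P[3] = 0x93, P[4] = 0x21, P[5] = 0x39

P[1]: E(K, 0x20) = 0x14; 0x64 ⊕ 0x14 = 0x70.
P[2]: E(K, 0x64) = 0x58; 0xAC ⊕ 0x58 = 0xF4.
P[3]: E(K, 0xAC) = 0xA0; 0x33 ⊕ 0xA0 = 0x93.
P[4]: E(K, 0x33) = 0x27; 0x06 ⊕ 0x27 = 0x21.
P[5]: E(K, 0x06) = 0xFA; 0xC3 ⊕ 0xFA = 0x39.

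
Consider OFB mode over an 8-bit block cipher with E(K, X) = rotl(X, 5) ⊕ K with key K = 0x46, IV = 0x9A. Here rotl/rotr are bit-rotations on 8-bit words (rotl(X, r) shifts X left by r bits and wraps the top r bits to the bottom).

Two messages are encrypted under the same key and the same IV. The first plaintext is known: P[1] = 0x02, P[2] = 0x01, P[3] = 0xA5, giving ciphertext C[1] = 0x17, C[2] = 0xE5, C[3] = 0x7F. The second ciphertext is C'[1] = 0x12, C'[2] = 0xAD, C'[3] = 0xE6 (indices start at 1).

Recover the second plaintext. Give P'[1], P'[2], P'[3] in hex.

P'[1] = 0x07, P'[2] = 0x49, P'[3] = 0x3C

In OFB with a reused IV, both messages share the same keystream S_i, so C_i ⊕ C'_i = P_i ⊕ P'_i and thus P'_i = P_i ⊕ C_i ⊕ C'_i.
P'[1]: 0x02 ⊕ 0x17 ⊕ 0x12 = 0x07.
P'[2]: 0x01 ⊕ 0xE5 ⊕ 0xAD = 0x49.
P'[3]: 0xA5 ⊕ 0x7F ⊕ 0xE6 = 0x3C.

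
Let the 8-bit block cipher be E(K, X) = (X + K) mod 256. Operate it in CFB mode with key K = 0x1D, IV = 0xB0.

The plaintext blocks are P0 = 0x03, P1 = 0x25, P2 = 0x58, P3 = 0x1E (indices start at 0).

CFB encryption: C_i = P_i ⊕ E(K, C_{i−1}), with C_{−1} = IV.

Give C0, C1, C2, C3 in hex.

C0: E(K, 0xB0) = 0xCD; 0x03 ⊕ 0xCD = 0xCE.
C1: E(K, 0xCE) = 0xEB; 0x25 ⊕ 0xEB = 0xCE.
C2: E(K, 0xCE) = 0xEB; 0x58 ⊕ 0xEB = 0xB3.
C3: E(K, 0xB3) = 0xD0; 0x1E ⊕ 0xD0 = 0xCE.

C0 = 0xCE, C1 = 0xCE, C2 = 0xB3, C3 = 0xCE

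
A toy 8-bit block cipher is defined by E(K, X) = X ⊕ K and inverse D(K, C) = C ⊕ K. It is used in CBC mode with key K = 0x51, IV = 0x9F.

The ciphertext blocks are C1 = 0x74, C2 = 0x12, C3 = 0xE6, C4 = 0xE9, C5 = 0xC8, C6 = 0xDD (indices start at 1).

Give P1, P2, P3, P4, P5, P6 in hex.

P1 = 0xBA, P2 = 0x37, P3 = 0xA5, P4 = 0x5E, P5 = 0x70, P6 = 0x44

CBC decryption: P_i = D(K, C_i) ⊕ C_{i−1}, with C_{0} = IV.
P1: D(K, 0x74) = 0x25; 0x25 ⊕ 0x9F = 0xBA.
P2: D(K, 0x12) = 0x43; 0x43 ⊕ 0x74 = 0x37.
P3: D(K, 0xE6) = 0xB7; 0xB7 ⊕ 0x12 = 0xA5.
P4: D(K, 0xE9) = 0xB8; 0xB8 ⊕ 0xE6 = 0x5E.
P5: D(K, 0xC8) = 0x99; 0x99 ⊕ 0xE9 = 0x70.
P6: D(K, 0xDD) = 0x8C; 0x8C ⊕ 0xC8 = 0x44.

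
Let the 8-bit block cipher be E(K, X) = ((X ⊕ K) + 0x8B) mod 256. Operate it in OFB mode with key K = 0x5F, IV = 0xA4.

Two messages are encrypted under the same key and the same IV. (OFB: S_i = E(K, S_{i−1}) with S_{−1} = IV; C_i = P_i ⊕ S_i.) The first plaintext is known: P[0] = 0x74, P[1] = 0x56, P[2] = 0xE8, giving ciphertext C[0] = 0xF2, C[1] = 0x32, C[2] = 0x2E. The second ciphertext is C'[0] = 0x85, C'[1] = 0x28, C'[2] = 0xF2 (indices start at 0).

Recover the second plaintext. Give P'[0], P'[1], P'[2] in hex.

P'[0] = 0x03, P'[1] = 0x4C, P'[2] = 0x34

In OFB with a reused IV, both messages share the same keystream S_i, so C_i ⊕ C'_i = P_i ⊕ P'_i and thus P'_i = P_i ⊕ C_i ⊕ C'_i.
P'[0]: 0x74 ⊕ 0xF2 ⊕ 0x85 = 0x03.
P'[1]: 0x56 ⊕ 0x32 ⊕ 0x28 = 0x4C.
P'[2]: 0xE8 ⊕ 0x2E ⊕ 0xF2 = 0x34.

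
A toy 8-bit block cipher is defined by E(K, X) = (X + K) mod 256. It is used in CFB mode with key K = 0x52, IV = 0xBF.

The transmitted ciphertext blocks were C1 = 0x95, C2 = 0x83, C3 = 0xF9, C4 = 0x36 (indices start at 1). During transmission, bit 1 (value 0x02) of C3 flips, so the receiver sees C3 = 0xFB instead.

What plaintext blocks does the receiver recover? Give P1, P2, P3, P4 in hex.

P1 = 0x84, P2 = 0x64, P3 = 0x2E, P4 = 0x7B

CFB decryption: P_i = C_i ⊕ E(K, C_{i−1}), with C_{0} = IV.
Only C3 changed, to 0xFB. In CFB, a change in C_i flips the same bit in P_i and garbles P_{i+1}. Decrypting the received ciphertext:
P1: E(K, 0xBF) = 0x11; 0x95 ⊕ 0x11 = 0x84.
P2: E(K, 0x95) = 0xE7; 0x83 ⊕ 0xE7 = 0x64.
P3: E(K, 0x83) = 0xD5; 0xFB ⊕ 0xD5 = 0x2E.
P4: E(K, 0xFB) = 0x4D; 0x36 ⊕ 0x4D = 0x7B.
Blocks that differ from the original plaintext: P3, P4.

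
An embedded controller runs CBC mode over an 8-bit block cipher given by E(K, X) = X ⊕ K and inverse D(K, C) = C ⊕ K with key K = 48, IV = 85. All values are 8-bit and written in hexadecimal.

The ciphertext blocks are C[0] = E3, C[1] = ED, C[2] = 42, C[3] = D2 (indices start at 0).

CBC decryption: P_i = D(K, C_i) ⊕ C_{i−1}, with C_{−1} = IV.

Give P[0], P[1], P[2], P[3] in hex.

P[0]: D(K, E3) = AB; AB ⊕ 85 = 2E.
P[1]: D(K, ED) = A5; A5 ⊕ E3 = 46.
P[2]: D(K, 42) = 0A; 0A ⊕ ED = E7.
P[3]: D(K, D2) = 9A; 9A ⊕ 42 = D8.

P[0] = 2E, P[1] = 46, P[2] = E7, P[3] = D8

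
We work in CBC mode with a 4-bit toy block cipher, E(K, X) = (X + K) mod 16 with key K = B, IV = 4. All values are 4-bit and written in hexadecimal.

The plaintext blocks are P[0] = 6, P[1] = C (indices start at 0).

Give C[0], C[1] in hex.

C[0] = D, C[1] = C

CBC encryption: C_i = E(K, P_i ⊕ C_{i−1}), with C_{−1} = IV.
C[0]: P[0] ⊕ 4 = 2; E(K, 2) = D.
C[1]: P[1] ⊕ D = 1; E(K, 1) = C.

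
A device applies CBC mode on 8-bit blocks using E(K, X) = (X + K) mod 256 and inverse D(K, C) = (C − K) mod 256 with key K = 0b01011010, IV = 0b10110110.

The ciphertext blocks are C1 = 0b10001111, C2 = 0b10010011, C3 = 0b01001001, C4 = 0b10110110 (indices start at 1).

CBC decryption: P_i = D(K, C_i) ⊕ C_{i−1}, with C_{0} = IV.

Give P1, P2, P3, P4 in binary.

P1 = 0b10000011, P2 = 0b10110110, P3 = 0b01111100, P4 = 0b00010101

P1: D(K, 0b10001111) = 0b00110101; 0b00110101 ⊕ 0b10110110 = 0b10000011.
P2: D(K, 0b10010011) = 0b00111001; 0b00111001 ⊕ 0b10001111 = 0b10110110.
P3: D(K, 0b01001001) = 0b11101111; 0b11101111 ⊕ 0b10010011 = 0b01111100.
P4: D(K, 0b10110110) = 0b01011100; 0b01011100 ⊕ 0b01001001 = 0b00010101.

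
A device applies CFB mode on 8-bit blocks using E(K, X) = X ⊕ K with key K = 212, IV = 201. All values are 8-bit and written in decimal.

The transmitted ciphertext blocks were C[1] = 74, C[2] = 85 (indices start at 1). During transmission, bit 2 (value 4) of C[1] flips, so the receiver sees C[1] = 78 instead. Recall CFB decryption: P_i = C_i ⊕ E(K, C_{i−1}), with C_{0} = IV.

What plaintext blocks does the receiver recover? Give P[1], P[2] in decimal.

Only C[1] changed, to 78. In CFB, a change in C_i flips the same bit in P_i and garbles P_{i+1}. Decrypting the received ciphertext:
P[1]: E(K, 201) = 29; 78 ⊕ 29 = 83.
P[2]: E(K, 78) = 154; 85 ⊕ 154 = 207.
Blocks that differ from the original plaintext: P[1], P[2].

P[1] = 83, P[2] = 207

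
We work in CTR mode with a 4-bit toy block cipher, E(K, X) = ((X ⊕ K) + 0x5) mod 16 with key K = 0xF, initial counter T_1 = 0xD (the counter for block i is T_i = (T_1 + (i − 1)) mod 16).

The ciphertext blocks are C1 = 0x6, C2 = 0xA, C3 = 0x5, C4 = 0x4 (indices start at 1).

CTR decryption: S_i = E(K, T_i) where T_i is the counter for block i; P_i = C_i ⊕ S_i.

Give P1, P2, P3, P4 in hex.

P1: T = 0xD, S = E(K, T) = 0x7; 0x6 ⊕ 0x7 = 0x1.
P2: T = 0xE, S = E(K, T) = 0x6; 0xA ⊕ 0x6 = 0xC.
P3: T = 0xF, S = E(K, T) = 0x5; 0x5 ⊕ 0x5 = 0x0.
P4: T = 0x0, S = E(K, T) = 0x4; 0x4 ⊕ 0x4 = 0x0.

P1 = 0x1, P2 = 0xC, P3 = 0x0, P4 = 0x0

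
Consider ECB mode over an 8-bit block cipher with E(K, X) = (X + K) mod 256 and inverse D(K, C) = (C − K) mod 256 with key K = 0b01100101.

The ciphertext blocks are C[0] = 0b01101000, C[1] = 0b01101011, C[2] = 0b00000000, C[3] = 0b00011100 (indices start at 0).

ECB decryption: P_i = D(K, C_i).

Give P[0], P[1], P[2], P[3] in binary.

P[0] = 0b00000011, P[1] = 0b00000110, P[2] = 0b10011011, P[3] = 0b10110111

P[0]: D(K, 0b01101000) = 0b00000011.
P[1]: D(K, 0b01101011) = 0b00000110.
P[2]: D(K, 0b00000000) = 0b10011011.
P[3]: D(K, 0b00011100) = 0b10110111.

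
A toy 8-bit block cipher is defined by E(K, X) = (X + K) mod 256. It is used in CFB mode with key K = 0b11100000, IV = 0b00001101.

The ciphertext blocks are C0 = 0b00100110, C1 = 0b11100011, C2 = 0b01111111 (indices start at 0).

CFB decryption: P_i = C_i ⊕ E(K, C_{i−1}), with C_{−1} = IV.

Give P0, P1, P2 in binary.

P0: E(K, 0b00001101) = 0b11101101; 0b00100110 ⊕ 0b11101101 = 0b11001011.
P1: E(K, 0b00100110) = 0b00000110; 0b11100011 ⊕ 0b00000110 = 0b11100101.
P2: E(K, 0b11100011) = 0b11000011; 0b01111111 ⊕ 0b11000011 = 0b10111100.

P0 = 0b11001011, P1 = 0b11100101, P2 = 0b10111100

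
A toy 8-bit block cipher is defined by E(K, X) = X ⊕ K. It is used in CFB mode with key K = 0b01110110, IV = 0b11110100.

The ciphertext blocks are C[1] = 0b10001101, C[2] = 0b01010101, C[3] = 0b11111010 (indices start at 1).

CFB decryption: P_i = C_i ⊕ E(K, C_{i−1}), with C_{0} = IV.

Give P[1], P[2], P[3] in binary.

P[1]: E(K, 0b11110100) = 0b10000010; 0b10001101 ⊕ 0b10000010 = 0b00001111.
P[2]: E(K, 0b10001101) = 0b11111011; 0b01010101 ⊕ 0b11111011 = 0b10101110.
P[3]: E(K, 0b01010101) = 0b00100011; 0b11111010 ⊕ 0b00100011 = 0b11011001.

P[1] = 0b00001111, P[2] = 0b10101110, P[3] = 0b11011001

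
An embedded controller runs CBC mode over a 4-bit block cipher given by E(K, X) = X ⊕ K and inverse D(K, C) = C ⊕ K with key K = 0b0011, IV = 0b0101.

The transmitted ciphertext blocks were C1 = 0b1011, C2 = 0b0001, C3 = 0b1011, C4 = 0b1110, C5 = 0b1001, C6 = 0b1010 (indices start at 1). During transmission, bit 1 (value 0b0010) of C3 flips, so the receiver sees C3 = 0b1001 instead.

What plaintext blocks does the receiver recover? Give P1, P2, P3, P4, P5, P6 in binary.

CBC decryption: P_i = D(K, C_i) ⊕ C_{i−1}, with C_{0} = IV.
Only C3 changed, to 0b1001. In CBC, a change in C_i garbles P_i and flips the same bit in P_{i+1}. Decrypting the received ciphertext:
P1: D(K, 0b1011) = 0b1000; 0b1000 ⊕ 0b0101 = 0b1101.
P2: D(K, 0b0001) = 0b0010; 0b0010 ⊕ 0b1011 = 0b1001.
P3: D(K, 0b1001) = 0b1010; 0b1010 ⊕ 0b0001 = 0b1011.
P4: D(K, 0b1110) = 0b1101; 0b1101 ⊕ 0b1001 = 0b0100.
P5: D(K, 0b1001) = 0b1010; 0b1010 ⊕ 0b1110 = 0b0100.
P6: D(K, 0b1010) = 0b1001; 0b1001 ⊕ 0b1001 = 0b0000.
Blocks that differ from the original plaintext: P3, P4.

P1 = 0b1101, P2 = 0b1001, P3 = 0b1011, P4 = 0b0100, P5 = 0b0100, P6 = 0b0000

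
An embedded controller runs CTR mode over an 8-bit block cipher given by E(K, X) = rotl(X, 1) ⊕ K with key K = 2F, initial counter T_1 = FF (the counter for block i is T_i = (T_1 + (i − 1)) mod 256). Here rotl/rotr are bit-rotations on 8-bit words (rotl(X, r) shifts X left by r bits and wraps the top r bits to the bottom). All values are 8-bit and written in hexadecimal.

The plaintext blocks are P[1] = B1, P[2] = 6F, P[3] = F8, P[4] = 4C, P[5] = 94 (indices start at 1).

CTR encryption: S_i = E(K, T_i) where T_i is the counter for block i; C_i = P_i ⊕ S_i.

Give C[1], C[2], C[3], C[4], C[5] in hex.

C[1]: T = FF, S = E(K, T) = D0; B1 ⊕ D0 = 61.
C[2]: T = 00, S = E(K, T) = 2F; 6F ⊕ 2F = 40.
C[3]: T = 01, S = E(K, T) = 2D; F8 ⊕ 2D = D5.
C[4]: T = 02, S = E(K, T) = 2B; 4C ⊕ 2B = 67.
C[5]: T = 03, S = E(K, T) = 29; 94 ⊕ 29 = BD.

C[1] = 61, C[2] = 40, C[3] = D5, C[4] = 67, C[5] = BD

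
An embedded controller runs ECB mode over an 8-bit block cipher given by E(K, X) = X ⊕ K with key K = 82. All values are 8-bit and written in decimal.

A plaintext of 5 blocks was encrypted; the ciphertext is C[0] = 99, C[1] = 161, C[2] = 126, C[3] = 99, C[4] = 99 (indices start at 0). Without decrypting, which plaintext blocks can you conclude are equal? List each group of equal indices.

ECB encrypts each block independently with the same key, so equal ciphertext blocks imply equal plaintext blocks.
C[0] = C[3] = C[4] = 99, so P[0] = P[3] = P[4].

P[0] = P[3] = P[4]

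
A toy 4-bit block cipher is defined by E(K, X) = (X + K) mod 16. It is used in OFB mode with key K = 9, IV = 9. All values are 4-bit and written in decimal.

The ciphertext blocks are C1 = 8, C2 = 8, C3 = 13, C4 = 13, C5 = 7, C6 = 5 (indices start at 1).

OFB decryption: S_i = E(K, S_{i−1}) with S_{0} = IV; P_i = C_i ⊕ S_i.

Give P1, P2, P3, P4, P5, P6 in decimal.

P1 = 10, P2 = 3, P3 = 9, P4 = 0, P5 = 1, P6 = 10

P1: S = E(K, 9) = 2; 8 ⊕ 2 = 10.
P2: S = E(K, 2) = 11; 8 ⊕ 11 = 3.
P3: S = E(K, 11) = 4; 13 ⊕ 4 = 9.
P4: S = E(K, 4) = 13; 13 ⊕ 13 = 0.
P5: S = E(K, 13) = 6; 7 ⊕ 6 = 1.
P6: S = E(K, 6) = 15; 5 ⊕ 15 = 10.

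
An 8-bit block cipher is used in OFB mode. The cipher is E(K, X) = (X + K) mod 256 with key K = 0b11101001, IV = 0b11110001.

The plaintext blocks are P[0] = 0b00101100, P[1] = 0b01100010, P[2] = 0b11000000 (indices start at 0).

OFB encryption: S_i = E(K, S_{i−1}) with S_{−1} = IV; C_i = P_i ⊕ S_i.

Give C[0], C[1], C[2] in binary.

C[0] = 0b11110110, C[1] = 0b10100001, C[2] = 0b01101100

C[0]: S = E(K, 0b11110001) = 0b11011010; 0b00101100 ⊕ 0b11011010 = 0b11110110.
C[1]: S = E(K, 0b11011010) = 0b11000011; 0b01100010 ⊕ 0b11000011 = 0b10100001.
C[2]: S = E(K, 0b11000011) = 0b10101100; 0b11000000 ⊕ 0b10101100 = 0b01101100.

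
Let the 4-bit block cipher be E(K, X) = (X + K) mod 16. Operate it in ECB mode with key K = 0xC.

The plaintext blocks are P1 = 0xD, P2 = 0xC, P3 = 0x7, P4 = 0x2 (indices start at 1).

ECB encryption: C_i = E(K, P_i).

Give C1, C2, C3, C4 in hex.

C1 = 0x9, C2 = 0x8, C3 = 0x3, C4 = 0xE

C1: E(K, 0xD) = 0x9.
C2: E(K, 0xC) = 0x8.
C3: E(K, 0x7) = 0x3.
C4: E(K, 0x2) = 0xE.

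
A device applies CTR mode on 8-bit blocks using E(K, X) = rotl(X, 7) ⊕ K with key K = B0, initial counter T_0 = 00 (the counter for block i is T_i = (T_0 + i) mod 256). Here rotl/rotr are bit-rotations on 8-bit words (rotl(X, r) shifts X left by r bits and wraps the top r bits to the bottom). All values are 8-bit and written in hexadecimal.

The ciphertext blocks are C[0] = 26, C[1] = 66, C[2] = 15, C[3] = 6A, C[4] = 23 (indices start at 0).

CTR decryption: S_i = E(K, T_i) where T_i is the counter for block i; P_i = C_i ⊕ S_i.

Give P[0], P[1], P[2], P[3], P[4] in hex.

P[0] = 96, P[1] = 56, P[2] = A4, P[3] = 5B, P[4] = 91

P[0]: T = 00, S = E(K, T) = B0; 26 ⊕ B0 = 96.
P[1]: T = 01, S = E(K, T) = 30; 66 ⊕ 30 = 56.
P[2]: T = 02, S = E(K, T) = B1; 15 ⊕ B1 = A4.
P[3]: T = 03, S = E(K, T) = 31; 6A ⊕ 31 = 5B.
P[4]: T = 04, S = E(K, T) = B2; 23 ⊕ B2 = 91.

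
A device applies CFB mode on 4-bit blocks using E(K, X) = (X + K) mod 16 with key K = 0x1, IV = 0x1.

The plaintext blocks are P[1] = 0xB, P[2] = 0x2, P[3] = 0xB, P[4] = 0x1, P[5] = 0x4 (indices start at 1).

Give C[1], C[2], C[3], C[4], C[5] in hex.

CFB encryption: C_i = P_i ⊕ E(K, C_{i−1}), with C_{0} = IV.
C[1]: E(K, 0x1) = 0x2; 0xB ⊕ 0x2 = 0x9.
C[2]: E(K, 0x9) = 0xA; 0x2 ⊕ 0xA = 0x8.
C[3]: E(K, 0x8) = 0x9; 0xB ⊕ 0x9 = 0x2.
C[4]: E(K, 0x2) = 0x3; 0x1 ⊕ 0x3 = 0x2.
C[5]: E(K, 0x2) = 0x3; 0x4 ⊕ 0x3 = 0x7.

C[1] = 0x9, C[2] = 0x8, C[3] = 0x2, C[4] = 0x2, C[5] = 0x7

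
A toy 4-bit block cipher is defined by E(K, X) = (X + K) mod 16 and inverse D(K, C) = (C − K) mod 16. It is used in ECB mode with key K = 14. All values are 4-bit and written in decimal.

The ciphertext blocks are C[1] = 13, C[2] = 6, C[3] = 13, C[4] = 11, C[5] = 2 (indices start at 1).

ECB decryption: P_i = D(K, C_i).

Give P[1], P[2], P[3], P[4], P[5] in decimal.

P[1] = 15, P[2] = 8, P[3] = 15, P[4] = 13, P[5] = 4

P[1]: D(K, 13) = 15.
P[2]: D(K, 6) = 8.
P[3]: D(K, 13) = 15.
P[4]: D(K, 11) = 13.
P[5]: D(K, 2) = 4.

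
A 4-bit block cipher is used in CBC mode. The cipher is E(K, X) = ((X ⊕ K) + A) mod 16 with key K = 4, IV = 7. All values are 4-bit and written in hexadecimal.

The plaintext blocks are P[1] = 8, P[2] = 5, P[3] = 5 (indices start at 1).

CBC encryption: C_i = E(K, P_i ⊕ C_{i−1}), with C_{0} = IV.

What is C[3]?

C[1]: P[1] ⊕ 7 = F; E(K, F) = 5.
C[2]: P[2] ⊕ 5 = 0; E(K, 0) = E.
C[3]: P[3] ⊕ E = B; E(K, B) = 9.

C[3] = 9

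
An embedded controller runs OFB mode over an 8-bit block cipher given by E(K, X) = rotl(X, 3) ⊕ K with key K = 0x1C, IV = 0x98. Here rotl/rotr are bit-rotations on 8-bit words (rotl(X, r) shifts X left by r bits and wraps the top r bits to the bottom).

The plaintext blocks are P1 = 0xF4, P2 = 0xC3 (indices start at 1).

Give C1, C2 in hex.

OFB encryption: S_i = E(K, S_{i−1}) with S_{0} = IV; C_i = P_i ⊕ S_i.
C1: S = E(K, 0x98) = 0xD8; 0xF4 ⊕ 0xD8 = 0x2C.
C2: S = E(K, 0xD8) = 0xDA; 0xC3 ⊕ 0xDA = 0x19.

C1 = 0x2C, C2 = 0x19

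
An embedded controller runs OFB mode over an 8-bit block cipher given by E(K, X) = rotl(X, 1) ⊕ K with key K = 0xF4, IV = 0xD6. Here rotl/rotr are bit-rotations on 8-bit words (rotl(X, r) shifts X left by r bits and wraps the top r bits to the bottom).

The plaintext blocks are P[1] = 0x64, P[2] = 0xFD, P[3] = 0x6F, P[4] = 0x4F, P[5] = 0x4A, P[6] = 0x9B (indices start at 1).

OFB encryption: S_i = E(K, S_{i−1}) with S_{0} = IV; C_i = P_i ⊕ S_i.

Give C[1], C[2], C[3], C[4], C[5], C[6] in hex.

C[1]: S = E(K, 0xD6) = 0x59; 0x64 ⊕ 0x59 = 0x3D.
C[2]: S = E(K, 0x59) = 0x46; 0xFD ⊕ 0x46 = 0xBB.
C[3]: S = E(K, 0x46) = 0x78; 0x6F ⊕ 0x78 = 0x17.
C[4]: S = E(K, 0x78) = 0x04; 0x4F ⊕ 0x04 = 0x4B.
C[5]: S = E(K, 0x04) = 0xFC; 0x4A ⊕ 0xFC = 0xB6.
C[6]: S = E(K, 0xFC) = 0x0D; 0x9B ⊕ 0x0D = 0x96.

C[1] = 0x3D, C[2] = 0xBB, C[3] = 0x17, C[4] = 0x4B, C[5] = 0xB6, C[6] = 0x96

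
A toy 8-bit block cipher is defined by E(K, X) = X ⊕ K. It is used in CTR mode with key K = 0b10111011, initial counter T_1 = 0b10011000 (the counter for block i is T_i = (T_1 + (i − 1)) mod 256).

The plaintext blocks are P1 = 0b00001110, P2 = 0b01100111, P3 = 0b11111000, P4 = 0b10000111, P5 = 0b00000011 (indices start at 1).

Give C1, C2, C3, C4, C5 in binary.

C1 = 0b00101101, C2 = 0b01000101, C3 = 0b11011001, C4 = 0b10100111, C5 = 0b00100100

CTR encryption: S_i = E(K, T_i) where T_i is the counter for block i; C_i = P_i ⊕ S_i.
C1: T = 0b10011000, S = E(K, T) = 0b00100011; 0b00001110 ⊕ 0b00100011 = 0b00101101.
C2: T = 0b10011001, S = E(K, T) = 0b00100010; 0b01100111 ⊕ 0b00100010 = 0b01000101.
C3: T = 0b10011010, S = E(K, T) = 0b00100001; 0b11111000 ⊕ 0b00100001 = 0b11011001.
C4: T = 0b10011011, S = E(K, T) = 0b00100000; 0b10000111 ⊕ 0b00100000 = 0b10100111.
C5: T = 0b10011100, S = E(K, T) = 0b00100111; 0b00000011 ⊕ 0b00100111 = 0b00100100.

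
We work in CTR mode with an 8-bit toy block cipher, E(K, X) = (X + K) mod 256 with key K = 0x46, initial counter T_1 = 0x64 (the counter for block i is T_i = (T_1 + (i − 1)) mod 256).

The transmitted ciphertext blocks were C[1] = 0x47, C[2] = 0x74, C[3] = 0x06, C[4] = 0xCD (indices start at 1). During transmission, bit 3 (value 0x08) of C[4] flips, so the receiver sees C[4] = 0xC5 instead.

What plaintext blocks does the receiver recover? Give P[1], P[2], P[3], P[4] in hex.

CTR decryption: S_i = E(K, T_i) where T_i is the counter for block i; P_i = C_i ⊕ S_i.
Only C[4] changed, to 0xC5. In CTR, a change in C_i flips the same bit in P_i only; the keystream is unaffected. Decrypting the received ciphertext:
P[1]: T = 0x64, S = E(K, T) = 0xAA; 0x47 ⊕ 0xAA = 0xED.
P[2]: T = 0x65, S = E(K, T) = 0xAB; 0x74 ⊕ 0xAB = 0xDF.
P[3]: T = 0x66, S = E(K, T) = 0xAC; 0x06 ⊕ 0xAC = 0xAA.
P[4]: T = 0x67, S = E(K, T) = 0xAD; 0xC5 ⊕ 0xAD = 0x68.
Blocks that differ from the original plaintext: P[4].

P[1] = 0xED, P[2] = 0xDF, P[3] = 0xAA, P[4] = 0x68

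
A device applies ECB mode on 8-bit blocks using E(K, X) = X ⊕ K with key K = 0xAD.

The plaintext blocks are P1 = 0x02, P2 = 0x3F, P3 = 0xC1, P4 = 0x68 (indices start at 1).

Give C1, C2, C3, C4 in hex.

C1 = 0xAF, C2 = 0x92, C3 = 0x6C, C4 = 0xC5

ECB encryption: C_i = E(K, P_i).
C1: E(K, 0x02) = 0xAF.
C2: E(K, 0x3F) = 0x92.
C3: E(K, 0xC1) = 0x6C.
C4: E(K, 0x68) = 0xC5.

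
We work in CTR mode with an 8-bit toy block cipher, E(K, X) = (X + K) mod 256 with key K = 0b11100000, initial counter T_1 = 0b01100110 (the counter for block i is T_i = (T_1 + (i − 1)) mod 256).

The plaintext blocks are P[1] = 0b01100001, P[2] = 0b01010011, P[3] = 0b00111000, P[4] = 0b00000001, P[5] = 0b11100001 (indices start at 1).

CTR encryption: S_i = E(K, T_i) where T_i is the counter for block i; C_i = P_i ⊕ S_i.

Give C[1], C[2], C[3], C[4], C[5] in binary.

C[1]: T = 0b01100110, S = E(K, T) = 0b01000110; 0b01100001 ⊕ 0b01000110 = 0b00100111.
C[2]: T = 0b01100111, S = E(K, T) = 0b01000111; 0b01010011 ⊕ 0b01000111 = 0b00010100.
C[3]: T = 0b01101000, S = E(K, T) = 0b01001000; 0b00111000 ⊕ 0b01001000 = 0b01110000.
C[4]: T = 0b01101001, S = E(K, T) = 0b01001001; 0b00000001 ⊕ 0b01001001 = 0b01001000.
C[5]: T = 0b01101010, S = E(K, T) = 0b01001010; 0b11100001 ⊕ 0b01001010 = 0b10101011.

C[1] = 0b00100111, C[2] = 0b00010100, C[3] = 0b01110000, C[4] = 0b01001000, C[5] = 0b10101011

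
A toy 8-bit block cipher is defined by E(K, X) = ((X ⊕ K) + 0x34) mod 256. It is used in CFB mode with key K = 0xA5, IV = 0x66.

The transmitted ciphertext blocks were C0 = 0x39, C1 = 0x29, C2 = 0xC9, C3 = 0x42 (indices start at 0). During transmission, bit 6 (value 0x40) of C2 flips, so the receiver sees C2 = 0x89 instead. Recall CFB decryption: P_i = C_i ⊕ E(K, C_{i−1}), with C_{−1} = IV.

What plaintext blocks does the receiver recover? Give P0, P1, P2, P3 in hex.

P0 = 0xCE, P1 = 0xF9, P2 = 0x49, P3 = 0x22

Only C2 changed, to 0x89. In CFB, a change in C_i flips the same bit in P_i and garbles P_{i+1}. Decrypting the received ciphertext:
P0: E(K, 0x66) = 0xF7; 0x39 ⊕ 0xF7 = 0xCE.
P1: E(K, 0x39) = 0xD0; 0x29 ⊕ 0xD0 = 0xF9.
P2: E(K, 0x29) = 0xC0; 0x89 ⊕ 0xC0 = 0x49.
P3: E(K, 0x89) = 0x60; 0x42 ⊕ 0x60 = 0x22.
Blocks that differ from the original plaintext: P2, P3.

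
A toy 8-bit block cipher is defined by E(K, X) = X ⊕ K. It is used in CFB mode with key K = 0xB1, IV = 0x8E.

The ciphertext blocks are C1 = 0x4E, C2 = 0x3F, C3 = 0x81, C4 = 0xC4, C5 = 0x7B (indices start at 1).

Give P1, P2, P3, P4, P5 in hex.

CFB decryption: P_i = C_i ⊕ E(K, C_{i−1}), with C_{0} = IV.
P1: E(K, 0x8E) = 0x3F; 0x4E ⊕ 0x3F = 0x71.
P2: E(K, 0x4E) = 0xFF; 0x3F ⊕ 0xFF = 0xC0.
P3: E(K, 0x3F) = 0x8E; 0x81 ⊕ 0x8E = 0x0F.
P4: E(K, 0x81) = 0x30; 0xC4 ⊕ 0x30 = 0xF4.
P5: E(K, 0xC4) = 0x75; 0x7B ⊕ 0x75 = 0x0E.

P1 = 0x71, P2 = 0xC0, P3 = 0x0F, P4 = 0xF4, P5 = 0x0E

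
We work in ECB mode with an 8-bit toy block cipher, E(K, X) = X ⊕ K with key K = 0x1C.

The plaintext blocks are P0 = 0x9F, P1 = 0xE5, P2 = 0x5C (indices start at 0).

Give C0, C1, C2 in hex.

C0 = 0x83, C1 = 0xF9, C2 = 0x40

ECB encryption: C_i = E(K, P_i).
C0: E(K, 0x9F) = 0x83.
C1: E(K, 0xE5) = 0xF9.
C2: E(K, 0x5C) = 0x40.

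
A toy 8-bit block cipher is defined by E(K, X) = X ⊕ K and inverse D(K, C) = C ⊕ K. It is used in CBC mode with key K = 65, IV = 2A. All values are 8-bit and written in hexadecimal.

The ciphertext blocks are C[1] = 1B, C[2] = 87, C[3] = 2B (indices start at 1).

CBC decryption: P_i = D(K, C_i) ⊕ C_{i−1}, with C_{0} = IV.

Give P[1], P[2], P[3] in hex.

P[1]: D(K, 1B) = 7E; 7E ⊕ 2A = 54.
P[2]: D(K, 87) = E2; E2 ⊕ 1B = F9.
P[3]: D(K, 2B) = 4E; 4E ⊕ 87 = C9.

P[1] = 54, P[2] = F9, P[3] = C9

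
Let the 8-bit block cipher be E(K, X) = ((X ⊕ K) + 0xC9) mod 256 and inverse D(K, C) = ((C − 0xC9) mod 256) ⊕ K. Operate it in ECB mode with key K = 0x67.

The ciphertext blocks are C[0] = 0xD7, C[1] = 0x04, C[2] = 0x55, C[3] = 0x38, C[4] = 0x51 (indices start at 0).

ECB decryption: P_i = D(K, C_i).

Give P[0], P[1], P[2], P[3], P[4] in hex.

P[0]: D(K, 0xD7) = 0x69.
P[1]: D(K, 0x04) = 0x5C.
P[2]: D(K, 0x55) = 0xEB.
P[3]: D(K, 0x38) = 0x08.
P[4]: D(K, 0x51) = 0xEF.

P[0] = 0x69, P[1] = 0x5C, P[2] = 0xEB, P[3] = 0x08, P[4] = 0xEF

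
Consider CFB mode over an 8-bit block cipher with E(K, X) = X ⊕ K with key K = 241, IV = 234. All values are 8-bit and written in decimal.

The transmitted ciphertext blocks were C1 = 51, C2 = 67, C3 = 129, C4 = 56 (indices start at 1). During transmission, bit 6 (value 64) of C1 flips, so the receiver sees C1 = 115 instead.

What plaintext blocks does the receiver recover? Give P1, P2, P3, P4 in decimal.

P1 = 104, P2 = 193, P3 = 51, P4 = 72

CFB decryption: P_i = C_i ⊕ E(K, C_{i−1}), with C_{0} = IV.
Only C1 changed, to 115. In CFB, a change in C_i flips the same bit in P_i and garbles P_{i+1}. Decrypting the received ciphertext:
P1: E(K, 234) = 27; 115 ⊕ 27 = 104.
P2: E(K, 115) = 130; 67 ⊕ 130 = 193.
P3: E(K, 67) = 178; 129 ⊕ 178 = 51.
P4: E(K, 129) = 112; 56 ⊕ 112 = 72.
Blocks that differ from the original plaintext: P1, P2.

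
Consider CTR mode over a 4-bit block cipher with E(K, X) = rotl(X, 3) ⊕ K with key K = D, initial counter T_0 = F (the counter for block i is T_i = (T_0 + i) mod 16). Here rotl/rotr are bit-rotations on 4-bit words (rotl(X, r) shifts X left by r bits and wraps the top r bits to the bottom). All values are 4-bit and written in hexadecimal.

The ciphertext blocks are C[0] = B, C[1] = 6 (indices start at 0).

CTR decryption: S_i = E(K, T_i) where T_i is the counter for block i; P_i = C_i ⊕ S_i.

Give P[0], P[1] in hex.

P[0] = 9, P[1] = B

P[0]: T = F, S = E(K, T) = 2; B ⊕ 2 = 9.
P[1]: T = 0, S = E(K, T) = D; 6 ⊕ D = B.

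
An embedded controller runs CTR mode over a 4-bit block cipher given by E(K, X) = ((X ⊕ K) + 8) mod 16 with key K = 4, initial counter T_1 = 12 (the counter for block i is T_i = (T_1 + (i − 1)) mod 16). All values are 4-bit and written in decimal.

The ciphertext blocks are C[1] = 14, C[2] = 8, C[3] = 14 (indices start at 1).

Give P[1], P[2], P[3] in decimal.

P[1] = 14, P[2] = 9, P[3] = 12

CTR decryption: S_i = E(K, T_i) where T_i is the counter for block i; P_i = C_i ⊕ S_i.
P[1]: T = 12, S = E(K, T) = 0; 14 ⊕ 0 = 14.
P[2]: T = 13, S = E(K, T) = 1; 8 ⊕ 1 = 9.
P[3]: T = 14, S = E(K, T) = 2; 14 ⊕ 2 = 12.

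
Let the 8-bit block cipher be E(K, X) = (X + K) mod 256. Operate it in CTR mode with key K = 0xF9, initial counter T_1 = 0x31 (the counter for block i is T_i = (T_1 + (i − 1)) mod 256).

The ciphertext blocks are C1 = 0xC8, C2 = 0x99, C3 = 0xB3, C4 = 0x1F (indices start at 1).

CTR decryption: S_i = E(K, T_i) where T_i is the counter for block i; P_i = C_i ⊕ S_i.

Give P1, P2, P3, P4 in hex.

P1 = 0xE2, P2 = 0xB2, P3 = 0x9F, P4 = 0x32

P1: T = 0x31, S = E(K, T) = 0x2A; 0xC8 ⊕ 0x2A = 0xE2.
P2: T = 0x32, S = E(K, T) = 0x2B; 0x99 ⊕ 0x2B = 0xB2.
P3: T = 0x33, S = E(K, T) = 0x2C; 0xB3 ⊕ 0x2C = 0x9F.
P4: T = 0x34, S = E(K, T) = 0x2D; 0x1F ⊕ 0x2D = 0x32.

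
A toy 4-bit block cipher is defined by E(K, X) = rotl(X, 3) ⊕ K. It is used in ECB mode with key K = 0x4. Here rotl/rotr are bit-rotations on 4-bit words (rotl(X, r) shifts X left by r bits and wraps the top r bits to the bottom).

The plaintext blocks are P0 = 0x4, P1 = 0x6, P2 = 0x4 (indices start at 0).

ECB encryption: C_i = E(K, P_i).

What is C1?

C1 = 0x7

C1: E(K, 0x6) = 0x7.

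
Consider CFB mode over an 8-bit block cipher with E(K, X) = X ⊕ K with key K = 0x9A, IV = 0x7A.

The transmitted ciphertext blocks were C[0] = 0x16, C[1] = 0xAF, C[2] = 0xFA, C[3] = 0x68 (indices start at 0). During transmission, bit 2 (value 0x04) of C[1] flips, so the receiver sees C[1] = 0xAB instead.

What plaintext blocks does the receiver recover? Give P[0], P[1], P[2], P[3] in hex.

P[0] = 0xF6, P[1] = 0x27, P[2] = 0xCB, P[3] = 0x08

CFB decryption: P_i = C_i ⊕ E(K, C_{i−1}), with C_{−1} = IV.
Only C[1] changed, to 0xAB. In CFB, a change in C_i flips the same bit in P_i and garbles P_{i+1}. Decrypting the received ciphertext:
P[0]: E(K, 0x7A) = 0xE0; 0x16 ⊕ 0xE0 = 0xF6.
P[1]: E(K, 0x16) = 0x8C; 0xAB ⊕ 0x8C = 0x27.
P[2]: E(K, 0xAB) = 0x31; 0xFA ⊕ 0x31 = 0xCB.
P[3]: E(K, 0xFA) = 0x60; 0x68 ⊕ 0x60 = 0x08.
Blocks that differ from the original plaintext: P[1], P[2].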